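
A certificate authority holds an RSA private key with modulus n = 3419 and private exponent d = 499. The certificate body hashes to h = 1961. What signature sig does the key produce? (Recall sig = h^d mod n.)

990

h^499 mod 3419 = 990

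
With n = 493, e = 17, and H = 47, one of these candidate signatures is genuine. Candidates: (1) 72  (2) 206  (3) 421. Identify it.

3

Candidate 1: Squares mod 493: 72^1≡72, 72^2≡254, 72^4≡426, 72^8≡52, 72^16≡239; 17 = 16 + 1, so 72^17 ≡ 239·72 ≡ 446 (mod 493)
Candidate 2: Squares mod 493: 206^1≡206, 206^2≡38, 206^4≡458, 206^8≡239, 206^16≡426; 17 = 16 + 1, so 206^17 ≡ 426·206 ≡ 2 (mod 493)
Candidate 3: Squares mod 493: 421^1≡421, 421^2≡254, 421^4≡426, 421^8≡52, 421^16≡239; 17 = 16 + 1, so 421^17 ≡ 239·421 ≡ 47 (mod 493)
  → matches H = 47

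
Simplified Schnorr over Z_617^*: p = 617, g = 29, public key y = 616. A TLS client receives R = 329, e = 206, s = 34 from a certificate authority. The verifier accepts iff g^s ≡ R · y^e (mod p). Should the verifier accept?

g^s mod p:
29^2 = 841 ≡ 224
29^4 ≡ 224^2 = 50176 ≡ 199
29^8 ≡ 199^2 = 39601 ≡ 113
29^16 ≡ 113^2 = 12769 ≡ 429
29^32 ≡ 429^2 = 184041 ≡ 175
34 = 32 + 2, so 29^34 ≡ 175·224 ≡ 329 (mod 617)
R · y^e mod p:
616^2 = 379456 ≡ 1
616^4 ≡ 1^2 = 1
616^8 ≡ 1^2 = 1
616^16 ≡ 1^2 = 1
616^32 ≡ 1^2 = 1
616^64 ≡ 1^2 = 1
616^128 ≡ 1^2 = 1
206 = 128 + 64 + 8 + 4 + 2, so 616^206 ≡ 1·1·1·1·1 ≡ 1 (mod 617)
329·1 = 329 ≡ 329 (mod 617)
329 ≡ 329 (mod 617); signature holds.

accept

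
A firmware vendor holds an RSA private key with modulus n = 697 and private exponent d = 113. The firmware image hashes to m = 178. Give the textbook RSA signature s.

178

m^2 ≡ 178^2 = 31684 ≡ 319
m^4 ≡ 319^2 = 101761 ≡ 696
m^8 ≡ 696^2 = 484416 ≡ 1
m^16 ≡ 1^2 = 1
m^32 ≡ 1^2 = 1
m^64 ≡ 1^2 = 1
113 = 64 + 32 + 16 + 1, so m^113 ≡ 1·1·1·178 ≡ 178 (mod 697)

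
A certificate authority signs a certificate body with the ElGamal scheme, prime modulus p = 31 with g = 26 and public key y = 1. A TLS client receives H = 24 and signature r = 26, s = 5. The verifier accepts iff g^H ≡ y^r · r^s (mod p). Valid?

no

Left side g^H mod p:
26^2 = 676 ≡ 25
26^4 ≡ 25^2 = 625 ≡ 5
26^8 ≡ 5^2 = 25
26^16 ≡ 25^2 = 625 ≡ 5
24 = 16 + 8, so 26^24 ≡ 5·25 ≡ 1 (mod 31)
Right side y^r · r^s mod p:
1^2 = 1
1^4 ≡ 1^2 = 1
1^8 ≡ 1^2 = 1
1^16 ≡ 1^2 = 1
26 = 16 + 8 + 2, so 1^26 ≡ 1·1·1 ≡ 1 (mod 31)
26^2 = 676 ≡ 25
26^4 ≡ 25^2 = 625 ≡ 5
5 = 4 + 1, so 26^5 ≡ 5·26 ≡ 6 (mod 31)
1·6 = 6 ≡ 6 (mod 31)
1 ≠ 6, so verification fails.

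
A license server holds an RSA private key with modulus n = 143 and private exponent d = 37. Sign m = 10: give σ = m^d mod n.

10

m^2 ≡ 10^2 = 100
m^4 ≡ 100^2 = 10000 ≡ 133
m^8 ≡ 133^2 = 17689 ≡ 100
m^16 ≡ 100^2 = 10000 ≡ 133
m^32 ≡ 133^2 = 17689 ≡ 100
37 = 32 + 4 + 1, so m^37 ≡ 100·133·10 ≡ 10 (mod 143)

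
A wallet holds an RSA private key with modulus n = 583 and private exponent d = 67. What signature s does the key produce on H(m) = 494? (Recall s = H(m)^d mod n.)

241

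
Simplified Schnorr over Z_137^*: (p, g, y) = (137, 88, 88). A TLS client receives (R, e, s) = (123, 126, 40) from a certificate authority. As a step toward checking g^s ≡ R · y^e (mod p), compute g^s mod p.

88^2 = 7744 ≡ 72
88^4 ≡ 72^2 = 5184 ≡ 115
88^8 ≡ 115^2 = 13225 ≡ 73
88^16 ≡ 73^2 = 5329 ≡ 123
88^32 ≡ 123^2 = 15129 ≡ 59
40 = 32 + 8, so 88^40 ≡ 59·73 ≡ 60 (mod 137)

60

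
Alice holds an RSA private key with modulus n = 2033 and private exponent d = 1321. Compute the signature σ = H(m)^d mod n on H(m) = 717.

(H(m))^2 ≡ 717^2 = 514089 ≡ 1773
(H(m))^4 ≡ 1773^2 = 3143529 ≡ 511
(H(m))^8 ≡ 511^2 = 261121 ≡ 897
(H(m))^16 ≡ 897^2 = 804609 ≡ 1574
(H(m))^32 ≡ 1574^2 = 2477476 ≡ 1282
(H(m))^64 ≡ 1282^2 = 1643524 ≡ 860
(H(m))^128 ≡ 860^2 = 739600 ≡ 1621
(H(m))^256 ≡ 1621^2 = 2627641 ≡ 1005
(H(m))^512 ≡ 1005^2 = 1010025 ≡ 1657
(H(m))^1024 ≡ 1657^2 = 2745649 ≡ 1099
1321 = 1024 + 256 + 32 + 8 + 1, so (H(m))^1321 ≡ 1099·1005·1282·897·717 ≡ 1333 (mod 2033)

1333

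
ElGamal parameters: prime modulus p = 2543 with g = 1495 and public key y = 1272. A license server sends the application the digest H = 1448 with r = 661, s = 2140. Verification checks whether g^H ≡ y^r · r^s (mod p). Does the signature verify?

Left side g^H mod p:
1495^2 = 2235025 ≡ 2271
1495^4 ≡ 2271^2 = 5157441 ≡ 237
1495^8 ≡ 237^2 = 56169 ≡ 223
1495^16 ≡ 223^2 = 49729 ≡ 1412
1495^32 ≡ 1412^2 = 1993744 ≡ 32
1495^64 ≡ 32^2 = 1024
1495^128 ≡ 1024^2 = 1048576 ≡ 860
1495^256 ≡ 860^2 = 739600 ≡ 2130
1495^512 ≡ 2130^2 = 4536900 ≡ 188
1495^1024 ≡ 188^2 = 35344 ≡ 2285
1448 = 1024 + 256 + 128 + 32 + 8, so 1495^1448 ≡ 2285·2130·860·32·223 ≡ 1358 (mod 2543)
Right side y^r · r^s mod p:
1272^2 = 1617984 ≡ 636
1272^4 ≡ 636^2 = 404496 ≡ 159
1272^8 ≡ 159^2 = 25281 ≡ 2394
1272^16 ≡ 2394^2 = 5731236 ≡ 1857
1272^32 ≡ 1857^2 = 3448449 ≡ 141
1272^64 ≡ 141^2 = 19881 ≡ 2080
1272^128 ≡ 2080^2 = 4326400 ≡ 757
1272^256 ≡ 757^2 = 573049 ≡ 874
1272^512 ≡ 874^2 = 763876 ≡ 976
661 = 512 + 128 + 16 + 4 + 1, so 1272^661 ≡ 976·757·1857·159·1272 ≡ 1636 (mod 2543)
661^2 = 436921 ≡ 2068
661^4 ≡ 2068^2 = 4276624 ≡ 1841
661^8 ≡ 1841^2 = 3389281 ≡ 2005
661^16 ≡ 2005^2 = 4020025 ≡ 2085
661^32 ≡ 2085^2 = 4347225 ≡ 1238
661^64 ≡ 1238^2 = 1532644 ≡ 1758
661^128 ≡ 1758^2 = 3090564 ≡ 819
661^256 ≡ 819^2 = 670761 ≡ 1952
661^512 ≡ 1952^2 = 3810304 ≡ 890
661^1024 ≡ 890^2 = 792100 ≡ 1227
661^2048 ≡ 1227^2 = 1505529 ≡ 73
2140 = 2048 + 64 + 16 + 8 + 4, so 661^2140 ≡ 73·1758·2085·2005·1841 ≡ 1875 (mod 2543)
1636·1875 = 3067500 ≡ 642 (mod 2543)
1358 ≠ 642, so verification fails.

does not verify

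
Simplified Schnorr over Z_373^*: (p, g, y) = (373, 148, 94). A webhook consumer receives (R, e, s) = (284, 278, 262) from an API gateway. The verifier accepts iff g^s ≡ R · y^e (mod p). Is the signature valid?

invalid

g^s mod p:
148^2 = 21904 ≡ 270
148^4 ≡ 270^2 = 72900 ≡ 165
148^8 ≡ 165^2 = 27225 ≡ 369
148^16 ≡ 369^2 = 136161 ≡ 16
148^32 ≡ 16^2 = 256
148^64 ≡ 256^2 = 65536 ≡ 261
148^128 ≡ 261^2 = 68121 ≡ 235
148^256 ≡ 235^2 = 55225 ≡ 21
262 = 256 + 4 + 2, so 148^262 ≡ 21·165·270 ≡ 66 (mod 373)
R · y^e mod p:
94^2 = 8836 ≡ 257
94^4 ≡ 257^2 = 66049 ≡ 28
94^8 ≡ 28^2 = 784 ≡ 38
94^16 ≡ 38^2 = 1444 ≡ 325
94^32 ≡ 325^2 = 105625 ≡ 66
94^64 ≡ 66^2 = 4356 ≡ 253
94^128 ≡ 253^2 = 64009 ≡ 226
94^256 ≡ 226^2 = 51076 ≡ 348
278 = 256 + 16 + 4 + 2, so 94^278 ≡ 348·325·28·257 ≡ 250 (mod 373)
284·250 = 71000 ≡ 130 (mod 373)
66 ≠ 130; the check fails.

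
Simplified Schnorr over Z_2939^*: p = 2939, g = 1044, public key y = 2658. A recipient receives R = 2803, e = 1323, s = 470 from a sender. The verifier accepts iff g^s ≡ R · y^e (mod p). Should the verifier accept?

g^s mod p:
1044^2 = 1089936 ≡ 2506
1044^4 ≡ 2506^2 = 6280036 ≡ 2332
1044^8 ≡ 2332^2 = 5438224 ≡ 1074
1044^16 ≡ 1074^2 = 1153476 ≡ 1388
1044^32 ≡ 1388^2 = 1926544 ≡ 1499
1044^64 ≡ 1499^2 = 2247001 ≡ 1605
1044^128 ≡ 1605^2 = 2576025 ≡ 1461
1044^256 ≡ 1461^2 = 2134521 ≡ 807
470 = 256 + 128 + 64 + 16 + 4 + 2, so 1044^470 ≡ 807·1461·1605·1388·2332·2506 ≡ 857 (mod 2939)
R · y^e mod p:
2658^2 = 7064964 ≡ 2547
2658^4 ≡ 2547^2 = 6487209 ≡ 836
2658^8 ≡ 836^2 = 698896 ≡ 2353
2658^16 ≡ 2353^2 = 5536609 ≡ 2472
2658^32 ≡ 2472^2 = 6110784 ≡ 603
2658^64 ≡ 603^2 = 363609 ≡ 2112
2658^128 ≡ 2112^2 = 4460544 ≡ 2081
2658^256 ≡ 2081^2 = 4330561 ≡ 1414
2658^512 ≡ 1414^2 = 1999396 ≡ 876
2658^1024 ≡ 876^2 = 767376 ≡ 297
1323 = 1024 + 256 + 32 + 8 + 2 + 1, so 2658^1323 ≡ 297·1414·603·2353·2547·2658 ≡ 2306 (mod 2939)
2803·2306 = 6463718 ≡ 857 (mod 2939)
857 ≡ 857 (mod 2939); signature holds.

accept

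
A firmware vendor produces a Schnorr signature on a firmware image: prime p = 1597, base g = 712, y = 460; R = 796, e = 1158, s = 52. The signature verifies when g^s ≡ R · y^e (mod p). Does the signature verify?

g^s mod p:
712^2 = 506944 ≡ 695
712^4 ≡ 695^2 = 483025 ≡ 731
712^8 ≡ 731^2 = 534361 ≡ 963
712^16 ≡ 963^2 = 927369 ≡ 1109
712^32 ≡ 1109^2 = 1229881 ≡ 191
52 = 32 + 16 + 4, so 712^52 ≡ 191·1109·731 ≡ 957 (mod 1597)
R · y^e mod p:
460^2 = 211600 ≡ 796
460^4 ≡ 796^2 = 633616 ≡ 1204
460^8 ≡ 1204^2 = 1449616 ≡ 1137
460^16 ≡ 1137^2 = 1292769 ≡ 796
460^32 ≡ 796^2 = 633616 ≡ 1204
460^64 ≡ 1204^2 = 1449616 ≡ 1137
460^128 ≡ 1137^2 = 1292769 ≡ 796
460^256 ≡ 796^2 = 633616 ≡ 1204
460^512 ≡ 1204^2 = 1449616 ≡ 1137
460^1024 ≡ 1137^2 = 1292769 ≡ 796
1158 = 1024 + 128 + 4 + 2, so 460^1158 ≡ 796·796·1204·796 ≡ 1150 (mod 1597)
796·1150 = 915400 ≡ 319 (mod 1597)
957 ≠ 319; the check fails.

does not verify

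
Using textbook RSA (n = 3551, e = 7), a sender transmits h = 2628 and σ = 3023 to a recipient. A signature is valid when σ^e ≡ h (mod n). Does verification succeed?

Squares mod 3551: σ^1≡3023, σ^2≡1806, σ^4≡1818
7 = 4 + 2 + 1, so σ^7 ≡ 1818·1806·3023 ≡ 923 (mod 3551)
σ^7 mod 3551 = 923, but h = 2628.

fails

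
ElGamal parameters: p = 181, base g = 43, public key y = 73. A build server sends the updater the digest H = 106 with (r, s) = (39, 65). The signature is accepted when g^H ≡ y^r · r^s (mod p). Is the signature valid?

Left side g^H mod p:
43^2 = 1849 ≡ 39
43^4 ≡ 39^2 = 1521 ≡ 73
43^8 ≡ 73^2 = 5329 ≡ 80
43^16 ≡ 80^2 = 6400 ≡ 65
43^32 ≡ 65^2 = 4225 ≡ 62
43^64 ≡ 62^2 = 3844 ≡ 43
106 = 64 + 32 + 8 + 2, so 43^106 ≡ 43·62·80·39 ≡ 65 (mod 181)
Right side y^r · r^s mod p:
73^2 = 5329 ≡ 80
73^4 ≡ 80^2 = 6400 ≡ 65
73^8 ≡ 65^2 = 4225 ≡ 62
73^16 ≡ 62^2 = 3844 ≡ 43
73^32 ≡ 43^2 = 1849 ≡ 39
39 = 32 + 4 + 2 + 1, so 73^39 ≡ 39·65·80·73 ≡ 48 (mod 181)
39^2 = 1521 ≡ 73
39^4 ≡ 73^2 = 5329 ≡ 80
39^8 ≡ 80^2 = 6400 ≡ 65
39^16 ≡ 65^2 = 4225 ≡ 62
39^32 ≡ 62^2 = 3844 ≡ 43
39^64 ≡ 43^2 = 1849 ≡ 39
65 = 64 + 1, so 39^65 ≡ 39·39 ≡ 73 (mod 181)
48·73 = 3504 ≡ 65 (mod 181)
65 ≡ 65 (mod 181), so the signature is genuine.

valid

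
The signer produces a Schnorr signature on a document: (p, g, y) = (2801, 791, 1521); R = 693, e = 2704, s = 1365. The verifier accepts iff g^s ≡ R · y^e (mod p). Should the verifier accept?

g^s mod p:
791^2 = 625681 ≡ 1058
791^4 ≡ 1058^2 = 1119364 ≡ 1765
791^8 ≡ 1765^2 = 3115225 ≡ 513
791^16 ≡ 513^2 = 263169 ≡ 2676
791^32 ≡ 2676^2 = 7160976 ≡ 1620
791^64 ≡ 1620^2 = 2624400 ≡ 2664
791^128 ≡ 2664^2 = 7096896 ≡ 1963
791^256 ≡ 1963^2 = 3853369 ≡ 1994
791^512 ≡ 1994^2 = 3976036 ≡ 1417
791^1024 ≡ 1417^2 = 2007889 ≡ 2373
1365 = 1024 + 256 + 64 + 16 + 4 + 1, so 791^1365 ≡ 2373·1994·2664·2676·1765·791 ≡ 480 (mod 2801)
R · y^e mod p:
1521^2 = 2313441 ≡ 2616
1521^4 ≡ 2616^2 = 6843456 ≡ 613
1521^8 ≡ 613^2 = 375769 ≡ 435
1521^16 ≡ 435^2 = 189225 ≡ 1558
1521^32 ≡ 1558^2 = 2427364 ≡ 1698
1521^64 ≡ 1698^2 = 2883204 ≡ 975
1521^128 ≡ 975^2 = 950625 ≡ 1086
1521^256 ≡ 1086^2 = 1179396 ≡ 175
1521^512 ≡ 175^2 = 30625 ≡ 2615
1521^1024 ≡ 2615^2 = 6838225 ≡ 984
1521^2048 ≡ 984^2 = 968256 ≡ 1911
2704 = 2048 + 512 + 128 + 16, so 1521^2704 ≡ 1911·2615·1086·1558 ≡ 1286 (mod 2801)
693·1286 = 891198 ≡ 480 (mod 2801)
480 ≡ 480 (mod 2801); signature holds.

accept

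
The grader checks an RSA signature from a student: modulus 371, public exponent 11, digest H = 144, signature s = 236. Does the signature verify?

does not verify

s^2 ≡ 236^2 = 55696 ≡ 46
s^4 ≡ 46^2 = 2116 ≡ 261
s^8 ≡ 261^2 = 68121 ≡ 228
11 = 8 + 2 + 1, so s^11 ≡ 228·46·236 ≡ 227 (mod 371)
s^11 mod 371 = 227, but H = 144.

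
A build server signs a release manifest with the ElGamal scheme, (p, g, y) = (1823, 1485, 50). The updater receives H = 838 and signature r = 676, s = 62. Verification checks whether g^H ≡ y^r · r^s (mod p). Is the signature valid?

invalid

Left side g^H mod p:
1485^2 = 2205225 ≡ 1218
1485^4 ≡ 1218^2 = 1483524 ≡ 1425
1485^8 ≡ 1425^2 = 2030625 ≡ 1626
1485^16 ≡ 1626^2 = 2643876 ≡ 526
1485^32 ≡ 526^2 = 276676 ≡ 1403
1485^64 ≡ 1403^2 = 1968409 ≡ 1392
1485^128 ≡ 1392^2 = 1937664 ≡ 1638
1485^256 ≡ 1638^2 = 2683044 ≡ 1411
1485^512 ≡ 1411^2 = 1990921 ≡ 205
838 = 512 + 256 + 64 + 4 + 2, so 1485^838 ≡ 205·1411·1392·1425·1218 ≡ 634 (mod 1823)
Right side y^r · r^s mod p:
50^2 = 2500 ≡ 677
50^4 ≡ 677^2 = 458329 ≡ 756
50^8 ≡ 756^2 = 571536 ≡ 937
50^16 ≡ 937^2 = 877969 ≡ 1106
50^32 ≡ 1106^2 = 1223236 ≡ 3
50^64 ≡ 3^2 = 9
50^128 ≡ 9^2 = 81
50^256 ≡ 81^2 = 6561 ≡ 1092
50^512 ≡ 1092^2 = 1192464 ≡ 222
676 = 512 + 128 + 32 + 4, so 50^676 ≡ 222·81·3·756 ≡ 843 (mod 1823)
676^2 = 456976 ≡ 1226
676^4 ≡ 1226^2 = 1503076 ≡ 924
676^8 ≡ 924^2 = 853776 ≡ 612
676^16 ≡ 612^2 = 374544 ≡ 829
676^32 ≡ 829^2 = 687241 ≡ 1793
62 = 32 + 16 + 8 + 4 + 2, so 676^62 ≡ 1793·829·612·924·1226 ≡ 768 (mod 1823)
843·768 = 647424 ≡ 259 (mod 1823)
634 ≠ 259, so verification fails.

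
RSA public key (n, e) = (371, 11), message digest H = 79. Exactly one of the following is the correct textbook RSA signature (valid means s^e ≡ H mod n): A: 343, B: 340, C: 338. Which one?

Candidate A: Squares mod 371: 343^1≡343, 343^2≡42, 343^4≡280, 343^8≡119; 11 = 8 + 2 + 1, so 343^11 ≡ 119·42·343 ≡ 294 (mod 371)
Candidate B: Squares mod 371: 340^1≡340, 340^2≡219, 340^4≡102, 340^8≡16; 11 = 8 + 2 + 1, so 340^11 ≡ 16·219·340 ≡ 79 (mod 371)
  → matches H = 79
Candidate C: Squares mod 371: 338^1≡338, 338^2≡347, 338^4≡205, 338^8≡102; 11 = 8 + 2 + 1, so 338^11 ≡ 102·347·338 ≡ 277 (mod 371)

B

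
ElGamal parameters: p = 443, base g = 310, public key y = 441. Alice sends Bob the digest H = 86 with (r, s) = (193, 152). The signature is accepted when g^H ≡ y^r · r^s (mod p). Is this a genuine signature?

Left side g^H mod p:
310^86 mod 443 = 390
Right side y^r · r^s mod p:
441^193 mod 443 = 217
193^152 mod 443 = 61
217·61 = 13237 ≡ 390 (mod 443)
390 ≡ 390 (mod 443), so the signature is genuine.

genuine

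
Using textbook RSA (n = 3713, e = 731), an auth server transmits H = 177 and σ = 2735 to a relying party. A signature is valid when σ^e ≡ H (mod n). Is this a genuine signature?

genuine

Squares mod 3713: σ^1≡2735, σ^2≡2243, σ^4≡3647, σ^8≡643, σ^16≡1306, σ^32≡1369, σ^64≡2809, σ^128≡356, σ^256≡494, σ^512≡2691
731 = 512 + 128 + 64 + 16 + 8 + 2 + 1, so σ^731 ≡ 2691·356·2809·1306·643·2243·2735 ≡ 177 (mod 3713)
177 = H, so the signature checks out.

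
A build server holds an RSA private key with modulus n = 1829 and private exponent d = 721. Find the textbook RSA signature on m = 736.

1170

m^2 ≡ 736^2 = 541696 ≡ 312
m^4 ≡ 312^2 = 97344 ≡ 407
m^8 ≡ 407^2 = 165649 ≡ 1039
m^16 ≡ 1039^2 = 1079521 ≡ 411
m^32 ≡ 411^2 = 168921 ≡ 653
m^64 ≡ 653^2 = 426409 ≡ 252
m^128 ≡ 252^2 = 63504 ≡ 1318
m^256 ≡ 1318^2 = 1737124 ≡ 1403
m^512 ≡ 1403^2 = 1968409 ≡ 405
721 = 512 + 128 + 64 + 16 + 1, so m^721 ≡ 405·1318·252·411·736 ≡ 1170 (mod 1829)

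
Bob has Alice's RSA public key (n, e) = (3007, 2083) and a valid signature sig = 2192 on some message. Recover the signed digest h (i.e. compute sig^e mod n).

sig^2 ≡ 2192^2 = 4804864 ≡ 2685
sig^4 ≡ 2685^2 = 7209225 ≡ 1446
sig^8 ≡ 1446^2 = 2090916 ≡ 1051
sig^16 ≡ 1051^2 = 1104601 ≡ 1032
sig^32 ≡ 1032^2 = 1065024 ≡ 546
sig^64 ≡ 546^2 = 298116 ≡ 423
sig^128 ≡ 423^2 = 178929 ≡ 1516
sig^256 ≡ 1516^2 = 2298256 ≡ 908
sig^512 ≡ 908^2 = 824464 ≡ 546
sig^1024 ≡ 546^2 = 298116 ≡ 423
sig^2048 ≡ 423^2 = 178929 ≡ 1516
2083 = 2048 + 32 + 2 + 1, so sig^2083 ≡ 1516·546·2685·2192 ≡ 1284 (mod 3007)

1284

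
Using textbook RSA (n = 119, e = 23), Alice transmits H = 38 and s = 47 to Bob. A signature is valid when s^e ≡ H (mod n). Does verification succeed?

s^2 ≡ 47^2 = 2209 ≡ 67
s^4 ≡ 67^2 = 4489 ≡ 86
s^8 ≡ 86^2 = 7396 ≡ 18
s^16 ≡ 18^2 = 324 ≡ 86
23 = 16 + 4 + 2 + 1, so s^23 ≡ 86·86·67·47 ≡ 38 (mod 119)
Since 38 equals the digest 38, verification succeeds.

passes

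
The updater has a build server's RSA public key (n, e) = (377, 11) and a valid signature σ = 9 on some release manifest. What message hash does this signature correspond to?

σ^2 ≡ 9^2 = 81
σ^4 ≡ 81^2 = 6561 ≡ 152
σ^8 ≡ 152^2 = 23104 ≡ 107
11 = 8 + 2 + 1, so σ^11 ≡ 107·81·9 ≡ 341 (mod 377)

341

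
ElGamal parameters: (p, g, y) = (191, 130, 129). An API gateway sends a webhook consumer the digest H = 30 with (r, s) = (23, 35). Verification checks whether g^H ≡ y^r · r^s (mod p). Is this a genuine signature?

forged

Left side g^H mod p:
Squares mod 191: 130^1≡130, 130^2≡92, 130^4≡60, 130^8≡162, 130^16≡77
30 = 16 + 8 + 4 + 2, so 130^30 ≡ 77·162·60·92 ≡ 25 (mod 191)
Right side y^r · r^s mod p:
Squares mod 191: 129^1≡129, 129^2≡24, 129^4≡3, 129^8≡9, 129^16≡81
23 = 16 + 4 + 2 + 1, so 129^23 ≡ 81·3·24·129 ≡ 170 (mod 191)
Squares mod 191: 23^1≡23, 23^2≡147, 23^4≡26, 23^8≡103, 23^16≡104, 23^32≡120
35 = 32 + 2 + 1, so 23^35 ≡ 120·147·23 ≡ 36 (mod 191)
170·36 = 6120 ≡ 8 (mod 191)
25 ≠ 8, so verification fails.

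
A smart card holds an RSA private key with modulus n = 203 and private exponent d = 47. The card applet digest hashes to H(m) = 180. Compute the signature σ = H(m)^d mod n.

178

(H(m))^47 mod 203 = 178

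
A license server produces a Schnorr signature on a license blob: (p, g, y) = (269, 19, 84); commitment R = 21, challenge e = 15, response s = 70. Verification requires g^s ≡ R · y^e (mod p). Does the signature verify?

does not verify

g^s mod p:
19^2 = 361 ≡ 92
19^4 ≡ 92^2 = 8464 ≡ 125
19^8 ≡ 125^2 = 15625 ≡ 23
19^16 ≡ 23^2 = 529 ≡ 260
19^32 ≡ 260^2 = 67600 ≡ 81
19^64 ≡ 81^2 = 6561 ≡ 105
70 = 64 + 4 + 2, so 19^70 ≡ 105·125·92 ≡ 228 (mod 269)
R · y^e mod p:
84^2 = 7056 ≡ 62
84^4 ≡ 62^2 = 3844 ≡ 78
84^8 ≡ 78^2 = 6084 ≡ 166
15 = 8 + 4 + 2 + 1, so 84^15 ≡ 166·78·62·84 ≡ 264 (mod 269)
21·264 = 5544 ≡ 164 (mod 269)
228 ≠ 164; the check fails.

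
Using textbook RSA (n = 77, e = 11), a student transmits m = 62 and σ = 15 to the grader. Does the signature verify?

σ^2 ≡ 15^2 = 225 ≡ 71
σ^4 ≡ 71^2 = 5041 ≡ 36
σ^8 ≡ 36^2 = 1296 ≡ 64
11 = 8 + 2 + 1, so σ^11 ≡ 64·71·15 ≡ 15 (mod 77)
15 ≠ 62, so verification fails.

does not verify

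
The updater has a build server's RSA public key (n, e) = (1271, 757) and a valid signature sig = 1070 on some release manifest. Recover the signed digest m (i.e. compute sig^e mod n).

sig^757 mod 1271 = 845

845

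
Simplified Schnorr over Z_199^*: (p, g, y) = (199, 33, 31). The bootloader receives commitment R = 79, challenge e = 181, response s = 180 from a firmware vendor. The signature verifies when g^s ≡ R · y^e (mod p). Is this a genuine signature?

g^s mod p:
Squares mod 199: 33^1≡33, 33^2≡94, 33^4≡80, 33^8≡32, 33^16≡29, 33^32≡45, 33^64≡35, 33^128≡31
180 = 128 + 32 + 16 + 4, so 33^180 ≡ 31·45·29·80 ≡ 63 (mod 199)
R · y^e mod p:
Squares mod 199: 31^1≡31, 31^2≡165, 31^4≡161, 31^8≡51, 31^16≡14, 31^32≡196, 31^64≡9, 31^128≡81
181 = 128 + 32 + 16 + 4 + 1, so 31^181 ≡ 81·196·14·161·31 ≡ 94 (mod 199)
79·94 = 7426 ≡ 63 (mod 199)
63 ≡ 63 (mod 199); signature holds.

genuine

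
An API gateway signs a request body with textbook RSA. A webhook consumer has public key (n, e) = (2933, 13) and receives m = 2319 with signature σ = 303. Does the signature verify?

verifies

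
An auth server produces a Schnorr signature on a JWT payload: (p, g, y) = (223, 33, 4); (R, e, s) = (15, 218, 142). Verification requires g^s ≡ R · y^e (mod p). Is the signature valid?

invalid

g^s mod p:
33^2 = 1089 ≡ 197
33^4 ≡ 197^2 = 38809 ≡ 7
33^8 ≡ 7^2 = 49
33^16 ≡ 49^2 = 2401 ≡ 171
33^32 ≡ 171^2 = 29241 ≡ 28
33^64 ≡ 28^2 = 784 ≡ 115
33^128 ≡ 115^2 = 13225 ≡ 68
142 = 128 + 8 + 4 + 2, so 33^142 ≡ 68·49·7·197 ≡ 136 (mod 223)
R · y^e mod p:
4^2 = 16
4^4 ≡ 16^2 = 256 ≡ 33
4^8 ≡ 33^2 = 1089 ≡ 197
4^16 ≡ 197^2 = 38809 ≡ 7
4^32 ≡ 7^2 = 49
4^64 ≡ 49^2 = 2401 ≡ 171
4^128 ≡ 171^2 = 29241 ≡ 28
218 = 128 + 64 + 16 + 8 + 2, so 4^218 ≡ 28·171·7·197·16 ≡ 196 (mod 223)
15·196 = 2940 ≡ 41 (mod 223)
136 ≠ 41; the check fails.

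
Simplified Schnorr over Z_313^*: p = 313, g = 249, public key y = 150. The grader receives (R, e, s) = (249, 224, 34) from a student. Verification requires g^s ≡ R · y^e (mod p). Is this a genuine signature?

g^s mod p:
249^2 = 62001 ≡ 27
249^4 ≡ 27^2 = 729 ≡ 103
249^8 ≡ 103^2 = 10609 ≡ 280
249^16 ≡ 280^2 = 78400 ≡ 150
249^32 ≡ 150^2 = 22500 ≡ 277
34 = 32 + 2, so 249^34 ≡ 277·27 ≡ 280 (mod 313)
R · y^e mod p:
150^2 = 22500 ≡ 277
150^4 ≡ 277^2 = 76729 ≡ 44
150^8 ≡ 44^2 = 1936 ≡ 58
150^16 ≡ 58^2 = 3364 ≡ 234
150^32 ≡ 234^2 = 54756 ≡ 294
150^64 ≡ 294^2 = 86436 ≡ 48
150^128 ≡ 48^2 = 2304 ≡ 113
224 = 128 + 64 + 32, so 150^224 ≡ 113·48·294 ≡ 234 (mod 313)
249·234 = 58266 ≡ 48 (mod 313)
280 ≠ 48; the check fails.

forged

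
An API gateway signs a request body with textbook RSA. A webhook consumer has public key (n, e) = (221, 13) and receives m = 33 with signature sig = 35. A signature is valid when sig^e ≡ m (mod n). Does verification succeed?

sig^13 mod 221 = 35
sig^13 mod 221 = 35, but m = 33.

fails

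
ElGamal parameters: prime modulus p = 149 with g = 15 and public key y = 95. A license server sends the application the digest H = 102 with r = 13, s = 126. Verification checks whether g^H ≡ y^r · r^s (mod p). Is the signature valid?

Left side g^H mod p:
15^2 = 225 ≡ 76
15^4 ≡ 76^2 = 5776 ≡ 114
15^8 ≡ 114^2 = 12996 ≡ 33
15^16 ≡ 33^2 = 1089 ≡ 46
15^32 ≡ 46^2 = 2116 ≡ 30
15^64 ≡ 30^2 = 900 ≡ 6
102 = 64 + 32 + 4 + 2, so 15^102 ≡ 6·30·114·76 ≡ 86 (mod 149)
Right side y^r · r^s mod p:
95^2 = 9025 ≡ 85
95^4 ≡ 85^2 = 7225 ≡ 73
95^8 ≡ 73^2 = 5329 ≡ 114
13 = 8 + 4 + 1, so 95^13 ≡ 114·73·95 ≡ 145 (mod 149)
13^2 = 169 ≡ 20
13^4 ≡ 20^2 = 400 ≡ 102
13^8 ≡ 102^2 = 10404 ≡ 123
13^16 ≡ 123^2 = 15129 ≡ 80
13^32 ≡ 80^2 = 6400 ≡ 142
13^64 ≡ 142^2 = 20164 ≡ 49
126 = 64 + 32 + 16 + 8 + 4 + 2, so 13^126 ≡ 49·142·80·123·102·20 ≡ 53 (mod 149)
145·53 = 7685 ≡ 86 (mod 149)
86 ≡ 86 (mod 149), so the signature is genuine.

valid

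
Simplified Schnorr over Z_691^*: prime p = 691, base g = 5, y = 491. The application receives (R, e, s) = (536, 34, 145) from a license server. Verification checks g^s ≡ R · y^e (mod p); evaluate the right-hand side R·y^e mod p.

Squares mod 691: 491^1≡491, 491^2≡613, 491^4≡556, 491^8≡259, 491^16≡54, 491^32≡152
34 = 32 + 2, so 491^34 ≡ 152·613 ≡ 582 (mod 691)
R · y^e ≡ 536·582 = 311952 ≡ 311 (mod 691)

311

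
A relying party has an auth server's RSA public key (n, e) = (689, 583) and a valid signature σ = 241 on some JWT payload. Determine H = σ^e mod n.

σ^2 ≡ 241^2 = 58081 ≡ 205
σ^4 ≡ 205^2 = 42025 ≡ 685
σ^8 ≡ 685^2 = 469225 ≡ 16
σ^16 ≡ 16^2 = 256
σ^32 ≡ 256^2 = 65536 ≡ 81
σ^64 ≡ 81^2 = 6561 ≡ 360
σ^128 ≡ 360^2 = 129600 ≡ 68
σ^256 ≡ 68^2 = 4624 ≡ 490
σ^512 ≡ 490^2 = 240100 ≡ 328
583 = 512 + 64 + 4 + 2 + 1, so σ^583 ≡ 328·360·685·205·241 ≡ 409 (mod 689)

409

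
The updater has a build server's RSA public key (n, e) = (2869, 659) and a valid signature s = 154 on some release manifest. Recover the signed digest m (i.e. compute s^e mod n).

53

s^659 mod 2869 = 53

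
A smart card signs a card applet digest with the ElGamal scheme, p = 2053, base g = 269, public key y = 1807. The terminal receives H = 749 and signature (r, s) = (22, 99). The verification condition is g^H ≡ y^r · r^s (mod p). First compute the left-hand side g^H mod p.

329

Squares mod 2053: 269^1≡269, 269^2≡506, 269^4≡1464, 269^8≡2017, 269^16≡1296, 269^32≡262, 269^64≡895, 269^128≡355, 269^256≡792, 269^512≡1099
749 = 512 + 128 + 64 + 32 + 8 + 4 + 1, so 269^749 ≡ 1099·355·895·262·2017·1464·269 ≡ 329 (mod 2053)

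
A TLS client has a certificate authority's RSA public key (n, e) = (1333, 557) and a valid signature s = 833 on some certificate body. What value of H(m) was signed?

s^2 ≡ 833^2 = 693889 ≡ 729
s^4 ≡ 729^2 = 531441 ≡ 907
s^8 ≡ 907^2 = 822649 ≡ 188
s^16 ≡ 188^2 = 35344 ≡ 686
s^32 ≡ 686^2 = 470596 ≡ 47
s^64 ≡ 47^2 = 2209 ≡ 876
s^128 ≡ 876^2 = 767376 ≡ 901
s^256 ≡ 901^2 = 811801 ≡ 4
s^512 ≡ 4^2 = 16
557 = 512 + 32 + 8 + 4 + 1, so s^557 ≡ 16·47·188·907·833 ≡ 821 (mod 1333)

821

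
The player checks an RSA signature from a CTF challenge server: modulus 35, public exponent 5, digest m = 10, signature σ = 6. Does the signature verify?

σ^2 ≡ 6^2 = 36 ≡ 1
σ^4 ≡ 1^2 = 1
5 = 4 + 1, so σ^5 ≡ 1·6 ≡ 6 (mod 35)
The recovered value 6 does not match the digest 10.

does not verify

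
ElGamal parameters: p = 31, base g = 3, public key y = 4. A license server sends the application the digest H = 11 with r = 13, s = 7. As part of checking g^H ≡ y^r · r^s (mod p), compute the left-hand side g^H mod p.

3^2 = 9
3^4 ≡ 9^2 = 81 ≡ 19
3^8 ≡ 19^2 = 361 ≡ 20
11 = 8 + 2 + 1, so 3^11 ≡ 20·9·3 ≡ 13 (mod 31)

13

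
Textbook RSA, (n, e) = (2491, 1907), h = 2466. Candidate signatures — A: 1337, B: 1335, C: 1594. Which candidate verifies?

B

Candidate A: Squares mod 2491: 1337^1≡1337, 1337^2≡1522, 1337^4≡2345, 1337^8≡1388, 1337^16≡1001, 1337^32≡619, 1337^64≡2038, 1337^128≡947, 1337^256≡49, 1337^512≡2401, 1337^1024≡627; 1907 = 1024 + 512 + 256 + 64 + 32 + 16 + 2 + 1, so 1337^1907 ≡ 627·2401·49·2038·619·1001·1522·1337 ≡ 410 (mod 2491)
Candidate B: Squares mod 2491: 1335^1≡1335, 1335^2≡1160, 1335^4≡460, 1335^8≡2356, 1335^16≡788, 1335^32≡685, 1335^64≡917, 1335^128≡1422, 1335^256≡1883, 1335^512≡996, 1335^1024≡598; 1907 = 1024 + 512 + 256 + 64 + 32 + 16 + 2 + 1, so 1335^1907 ≡ 598·996·1883·917·685·788·1160·1335 ≡ 2466 (mod 2491)
  → matches h = 2466
Candidate C: Squares mod 2491: 1594^1≡1594, 1594^2≡16, 1594^4≡256, 1594^8≡770, 1594^16≡42, 1594^32≡1764, 1594^64≡437, 1594^128≡1653, 1594^256≡2273, 1594^512≡195, 1594^1024≡660; 1907 = 1024 + 512 + 256 + 64 + 32 + 16 + 2 + 1, so 1594^1907 ≡ 660·195·2273·437·1764·42·16·1594 ≡ 1172 (mod 2491)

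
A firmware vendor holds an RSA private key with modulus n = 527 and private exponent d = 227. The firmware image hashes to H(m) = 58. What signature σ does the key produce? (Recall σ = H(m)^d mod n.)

139

(H(m))^227 mod 527 = 139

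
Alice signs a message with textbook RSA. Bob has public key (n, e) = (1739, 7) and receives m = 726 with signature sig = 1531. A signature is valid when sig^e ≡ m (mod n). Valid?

yes

Squares mod 1739: sig^1≡1531, sig^2≡1528, sig^4≡1046
7 = 4 + 2 + 1, so sig^7 ≡ 1046·1528·1531 ≡ 726 (mod 1739)
sig^7 mod 1739 = 726 matches m.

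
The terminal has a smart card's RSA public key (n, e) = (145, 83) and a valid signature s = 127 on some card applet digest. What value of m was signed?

8

s^2 ≡ 127^2 = 16129 ≡ 34
s^4 ≡ 34^2 = 1156 ≡ 141
s^8 ≡ 141^2 = 19881 ≡ 16
s^16 ≡ 16^2 = 256 ≡ 111
s^32 ≡ 111^2 = 12321 ≡ 141
s^64 ≡ 141^2 = 19881 ≡ 16
83 = 64 + 16 + 2 + 1, so s^83 ≡ 16·111·34·127 ≡ 8 (mod 145)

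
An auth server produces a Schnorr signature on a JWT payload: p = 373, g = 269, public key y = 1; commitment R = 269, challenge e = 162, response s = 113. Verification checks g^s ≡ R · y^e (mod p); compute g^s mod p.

269^2 = 72361 ≡ 372
269^4 ≡ 372^2 = 138384 ≡ 1
269^8 ≡ 1^2 = 1
269^16 ≡ 1^2 = 1
269^32 ≡ 1^2 = 1
269^64 ≡ 1^2 = 1
113 = 64 + 32 + 16 + 1, so 269^113 ≡ 1·1·1·269 ≡ 269 (mod 373)

269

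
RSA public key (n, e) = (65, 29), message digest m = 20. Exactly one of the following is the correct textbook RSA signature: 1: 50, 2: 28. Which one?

Candidate 1: 50^2 = 2500 ≡ 30; 50^4 ≡ 30^2 = 900 ≡ 55; 50^8 ≡ 55^2 = 3025 ≡ 35; 50^16 ≡ 35^2 = 1225 ≡ 55; 29 = 16 + 8 + 4 + 1, so 50^29 ≡ 55·35·55·50 ≡ 20 (mod 65)
  → matches m = 20
Candidate 2: 28^2 = 784 ≡ 4; 28^4 ≡ 4^2 = 16; 28^8 ≡ 16^2 = 256 ≡ 61; 28^16 ≡ 61^2 = 3721 ≡ 16; 29 = 16 + 8 + 4 + 1, so 28^29 ≡ 16·61·16·28 ≡ 58 (mod 65)

1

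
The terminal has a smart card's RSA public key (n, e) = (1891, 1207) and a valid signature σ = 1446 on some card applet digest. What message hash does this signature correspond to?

917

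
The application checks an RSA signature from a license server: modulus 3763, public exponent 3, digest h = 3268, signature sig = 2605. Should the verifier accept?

accept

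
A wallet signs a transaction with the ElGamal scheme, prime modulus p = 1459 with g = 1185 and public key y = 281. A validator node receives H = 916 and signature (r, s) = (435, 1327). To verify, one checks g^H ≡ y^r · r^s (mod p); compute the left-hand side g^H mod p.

1138

Squares mod 1459: 1185^1≡1185, 1185^2≡667, 1185^4≡1353, 1185^8≡1023, 1185^16≡426, 1185^32≡560, 1185^64≡1374, 1185^128≡1389, 1185^256≡523, 1185^512≡696
916 = 512 + 256 + 128 + 16 + 4, so 1185^916 ≡ 696·523·1389·426·1353 ≡ 1138 (mod 1459)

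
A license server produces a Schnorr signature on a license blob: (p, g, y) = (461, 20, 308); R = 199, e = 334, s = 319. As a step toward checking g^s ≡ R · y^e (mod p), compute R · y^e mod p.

280

Squares mod 461: 308^1≡308, 308^2≡359, 308^4≡262, 308^8≡416, 308^16≡181, 308^32≡30, 308^64≡439, 308^128≡23, 308^256≡68
334 = 256 + 64 + 8 + 4 + 2, so 308^334 ≡ 68·439·416·262·359 ≡ 196 (mod 461)
R · y^e ≡ 199·196 = 39004 ≡ 280 (mod 461)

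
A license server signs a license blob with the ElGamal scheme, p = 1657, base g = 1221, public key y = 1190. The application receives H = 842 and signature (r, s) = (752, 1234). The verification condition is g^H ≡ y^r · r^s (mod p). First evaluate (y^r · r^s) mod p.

1226

1190^2 = 1416100 ≡ 1022
1190^4 ≡ 1022^2 = 1044484 ≡ 574
1190^8 ≡ 574^2 = 329476 ≡ 1390
1190^16 ≡ 1390^2 = 1932100 ≡ 38
1190^32 ≡ 38^2 = 1444
1190^64 ≡ 1444^2 = 2085136 ≡ 630
1190^128 ≡ 630^2 = 396900 ≡ 877
1190^256 ≡ 877^2 = 769129 ≡ 281
1190^512 ≡ 281^2 = 78961 ≡ 1082
752 = 512 + 128 + 64 + 32 + 16, so 1190^752 ≡ 1082·877·630·1444·38 ≡ 501 (mod 1657)
752^2 = 565504 ≡ 467
752^4 ≡ 467^2 = 218089 ≡ 1022
752^8 ≡ 1022^2 = 1044484 ≡ 574
752^16 ≡ 574^2 = 329476 ≡ 1390
752^32 ≡ 1390^2 = 1932100 ≡ 38
752^64 ≡ 38^2 = 1444
752^128 ≡ 1444^2 = 2085136 ≡ 630
752^256 ≡ 630^2 = 396900 ≡ 877
752^512 ≡ 877^2 = 769129 ≡ 281
752^1024 ≡ 281^2 = 78961 ≡ 1082
1234 = 1024 + 128 + 64 + 16 + 2, so 752^1234 ≡ 1082·630·1444·1390·467 ≡ 1504 (mod 1657)
y^r · r^s ≡ 501·1504 = 753504 ≡ 1226 (mod 1657)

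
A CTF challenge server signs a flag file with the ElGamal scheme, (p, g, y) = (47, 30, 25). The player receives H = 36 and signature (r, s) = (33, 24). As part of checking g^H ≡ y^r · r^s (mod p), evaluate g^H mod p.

Squares mod 47: 30^1≡30, 30^2≡7, 30^4≡2, 30^8≡4, 30^16≡16, 30^32≡21
36 = 32 + 4, so 30^36 ≡ 21·2 ≡ 42 (mod 47)

42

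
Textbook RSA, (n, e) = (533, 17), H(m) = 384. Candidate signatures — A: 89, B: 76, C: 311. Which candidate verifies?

B

Candidate A: Squares mod 533: 89^1≡89, 89^2≡459, 89^4≡146, 89^8≡529, 89^16≡16; 17 = 16 + 1, so 89^17 ≡ 16·89 ≡ 358 (mod 533)
Candidate B: Squares mod 533: 76^1≡76, 76^2≡446, 76^4≡107, 76^8≡256, 76^16≡510; 17 = 16 + 1, so 76^17 ≡ 510·76 ≡ 384 (mod 533)
  → matches H(m) = 384
Candidate C: Squares mod 533: 311^1≡311, 311^2≡248, 311^4≡209, 311^8≡508, 311^16≡92; 17 = 16 + 1, so 311^17 ≡ 92·311 ≡ 363 (mod 533)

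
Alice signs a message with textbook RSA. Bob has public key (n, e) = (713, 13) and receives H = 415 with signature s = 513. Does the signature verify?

does not verify

s^2 ≡ 513^2 = 263169 ≡ 72
s^4 ≡ 72^2 = 5184 ≡ 193
s^8 ≡ 193^2 = 37249 ≡ 173
13 = 8 + 4 + 1, so s^13 ≡ 173·193·513 ≡ 158 (mod 713)
s^13 mod 713 = 158, but H = 415.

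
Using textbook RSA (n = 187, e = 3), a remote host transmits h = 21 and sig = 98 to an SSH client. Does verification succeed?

passes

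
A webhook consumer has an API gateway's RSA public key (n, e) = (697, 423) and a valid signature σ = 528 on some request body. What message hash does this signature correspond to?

Squares mod 697: σ^1≡528, σ^2≡681, σ^4≡256, σ^8≡18, σ^16≡324, σ^32≡426, σ^64≡256, σ^128≡18, σ^256≡324
423 = 256 + 128 + 32 + 4 + 2 + 1, so σ^423 ≡ 324·18·426·256·681·528 ≡ 613 (mod 697)

613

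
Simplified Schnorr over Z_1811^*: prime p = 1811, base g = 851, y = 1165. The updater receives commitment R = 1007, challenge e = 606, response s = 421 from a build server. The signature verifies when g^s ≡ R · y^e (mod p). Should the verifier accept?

g^s mod p:
851^2 = 724201 ≡ 1612
851^4 ≡ 1612^2 = 2598544 ≡ 1570
851^8 ≡ 1570^2 = 2464900 ≡ 129
851^16 ≡ 129^2 = 16641 ≡ 342
851^32 ≡ 342^2 = 116964 ≡ 1060
851^64 ≡ 1060^2 = 1123600 ≡ 780
851^128 ≡ 780^2 = 608400 ≡ 1715
851^256 ≡ 1715^2 = 2941225 ≡ 161
421 = 256 + 128 + 32 + 4 + 1, so 851^421 ≡ 161·1715·1060·1570·851 ≡ 1332 (mod 1811)
R · y^e mod p:
1165^2 = 1357225 ≡ 786
1165^4 ≡ 786^2 = 617796 ≡ 245
1165^8 ≡ 245^2 = 60025 ≡ 262
1165^16 ≡ 262^2 = 68644 ≡ 1637
1165^32 ≡ 1637^2 = 2679769 ≡ 1300
1165^64 ≡ 1300^2 = 1690000 ≡ 337
1165^128 ≡ 337^2 = 113569 ≡ 1287
1165^256 ≡ 1287^2 = 1656369 ≡ 1115
1165^512 ≡ 1115^2 = 1243225 ≡ 879
606 = 512 + 64 + 16 + 8 + 4 + 2, so 1165^606 ≡ 879·337·1637·262·245·786 ≡ 593 (mod 1811)
1007·593 = 597151 ≡ 1332 (mod 1811)
1332 ≡ 1332 (mod 1811); signature holds.

accept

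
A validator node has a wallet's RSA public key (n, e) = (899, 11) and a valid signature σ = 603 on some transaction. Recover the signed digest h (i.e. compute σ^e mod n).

σ^11 mod 899 = 629

629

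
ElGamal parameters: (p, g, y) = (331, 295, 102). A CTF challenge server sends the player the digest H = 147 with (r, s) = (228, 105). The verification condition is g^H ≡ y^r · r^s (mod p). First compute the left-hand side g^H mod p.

174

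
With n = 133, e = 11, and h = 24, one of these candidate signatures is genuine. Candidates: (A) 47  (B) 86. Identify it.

A

Candidate A: 47^11 mod 133 = 24
  → matches h = 24
Candidate B: 86^11 mod 133 = 109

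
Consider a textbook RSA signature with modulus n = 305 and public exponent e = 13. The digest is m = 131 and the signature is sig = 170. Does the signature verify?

sig^2 ≡ 170^2 = 28900 ≡ 230
sig^4 ≡ 230^2 = 52900 ≡ 135
sig^8 ≡ 135^2 = 18225 ≡ 230
13 = 8 + 4 + 1, so sig^13 ≡ 230·135·170 ≡ 170 (mod 305)
The recovered value 170 does not match the digest 131.

does not verify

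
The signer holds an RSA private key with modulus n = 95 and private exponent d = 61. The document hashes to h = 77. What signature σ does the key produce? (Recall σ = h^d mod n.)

77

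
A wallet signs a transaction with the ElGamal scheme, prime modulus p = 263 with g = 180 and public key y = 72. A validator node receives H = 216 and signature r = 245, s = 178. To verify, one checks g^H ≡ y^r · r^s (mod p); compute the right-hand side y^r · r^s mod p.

72^2 = 5184 ≡ 187
72^4 ≡ 187^2 = 34969 ≡ 253
72^8 ≡ 253^2 = 64009 ≡ 100
72^16 ≡ 100^2 = 10000 ≡ 6
72^32 ≡ 6^2 = 36
72^64 ≡ 36^2 = 1296 ≡ 244
72^128 ≡ 244^2 = 59536 ≡ 98
245 = 128 + 64 + 32 + 16 + 4 + 1, so 72^245 ≡ 98·244·36·6·253·72 ≡ 249 (mod 263)
245^2 = 60025 ≡ 61
245^4 ≡ 61^2 = 3721 ≡ 39
245^8 ≡ 39^2 = 1521 ≡ 206
245^16 ≡ 206^2 = 42436 ≡ 93
245^32 ≡ 93^2 = 8649 ≡ 233
245^64 ≡ 233^2 = 54289 ≡ 111
245^128 ≡ 111^2 = 12321 ≡ 223
178 = 128 + 32 + 16 + 2, so 245^178 ≡ 223·233·93·61 ≡ 108 (mod 263)
y^r · r^s ≡ 249·108 = 26892 ≡ 66 (mod 263)

66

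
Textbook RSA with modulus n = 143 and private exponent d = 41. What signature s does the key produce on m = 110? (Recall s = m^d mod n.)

m^2 ≡ 110^2 = 12100 ≡ 88
m^4 ≡ 88^2 = 7744 ≡ 22
m^8 ≡ 22^2 = 484 ≡ 55
m^16 ≡ 55^2 = 3025 ≡ 22
m^32 ≡ 22^2 = 484 ≡ 55
41 = 32 + 8 + 1, so m^41 ≡ 55·55·110 ≡ 132 (mod 143)

132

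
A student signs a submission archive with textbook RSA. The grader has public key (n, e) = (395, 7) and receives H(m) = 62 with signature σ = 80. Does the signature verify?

does not verify

σ^7 mod 395 = 80
σ^7 mod 395 = 80, but H(m) = 62.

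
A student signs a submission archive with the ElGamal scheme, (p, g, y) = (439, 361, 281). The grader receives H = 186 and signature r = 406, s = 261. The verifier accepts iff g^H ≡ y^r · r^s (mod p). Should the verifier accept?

reject

Left side g^H mod p:
361^2 = 130321 ≡ 377
361^4 ≡ 377^2 = 142129 ≡ 332
361^8 ≡ 332^2 = 110224 ≡ 35
361^16 ≡ 35^2 = 1225 ≡ 347
361^32 ≡ 347^2 = 120409 ≡ 123
361^64 ≡ 123^2 = 15129 ≡ 203
361^128 ≡ 203^2 = 41209 ≡ 382
186 = 128 + 32 + 16 + 8 + 2, so 361^186 ≡ 382·123·347·35·377 ≡ 391 (mod 439)
Right side y^r · r^s mod p:
281^2 = 78961 ≡ 380
281^4 ≡ 380^2 = 144400 ≡ 408
281^8 ≡ 408^2 = 166464 ≡ 83
281^16 ≡ 83^2 = 6889 ≡ 304
281^32 ≡ 304^2 = 92416 ≡ 226
281^64 ≡ 226^2 = 51076 ≡ 152
281^128 ≡ 152^2 = 23104 ≡ 276
281^256 ≡ 276^2 = 76176 ≡ 229
406 = 256 + 128 + 16 + 4 + 2, so 281^406 ≡ 229·276·304·408·380 ≡ 169 (mod 439)
406^2 = 164836 ≡ 211
406^4 ≡ 211^2 = 44521 ≡ 182
406^8 ≡ 182^2 = 33124 ≡ 199
406^16 ≡ 199^2 = 39601 ≡ 91
406^32 ≡ 91^2 = 8281 ≡ 379
406^64 ≡ 379^2 = 143641 ≡ 88
406^128 ≡ 88^2 = 7744 ≡ 281
406^256 ≡ 281^2 = 78961 ≡ 380
261 = 256 + 4 + 1, so 406^261 ≡ 380·182·406 ≡ 81 (mod 439)
169·81 = 13689 ≡ 80 (mod 439)
391 ≠ 80, so verification fails.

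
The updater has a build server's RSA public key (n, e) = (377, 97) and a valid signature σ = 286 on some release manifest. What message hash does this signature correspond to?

65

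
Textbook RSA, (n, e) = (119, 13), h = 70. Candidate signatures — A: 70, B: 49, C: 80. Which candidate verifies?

B

Candidate A: 70^13 mod 119 = 49
Candidate B: 49^13 mod 119 = 70
  → matches h = 70
Candidate C: 80^13 mod 119 = 31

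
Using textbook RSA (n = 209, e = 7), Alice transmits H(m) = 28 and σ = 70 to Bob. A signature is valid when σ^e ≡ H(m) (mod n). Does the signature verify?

σ^2 ≡ 70^2 = 4900 ≡ 93
σ^4 ≡ 93^2 = 8649 ≡ 80
7 = 4 + 2 + 1, so σ^7 ≡ 80·93·70 ≡ 181 (mod 209)
181 ≠ 28, so verification fails.

does not verify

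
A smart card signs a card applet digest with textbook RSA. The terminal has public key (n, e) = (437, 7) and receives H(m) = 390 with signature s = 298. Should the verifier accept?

accept

s^2 ≡ 298^2 = 88804 ≡ 93
s^4 ≡ 93^2 = 8649 ≡ 346
7 = 4 + 2 + 1, so s^7 ≡ 346·93·298 ≡ 390 (mod 437)
Since 390 equals the digest 390, verification succeeds.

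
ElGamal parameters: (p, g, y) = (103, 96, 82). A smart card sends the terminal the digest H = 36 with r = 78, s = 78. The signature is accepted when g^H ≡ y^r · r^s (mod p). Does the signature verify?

verifies

Left side g^H mod p:
96^2 = 9216 ≡ 49
96^4 ≡ 49^2 = 2401 ≡ 32
96^8 ≡ 32^2 = 1024 ≡ 97
96^16 ≡ 97^2 = 9409 ≡ 36
96^32 ≡ 36^2 = 1296 ≡ 60
36 = 32 + 4, so 96^36 ≡ 60·32 ≡ 66 (mod 103)
Right side y^r · r^s mod p:
82^2 = 6724 ≡ 29
82^4 ≡ 29^2 = 841 ≡ 17
82^8 ≡ 17^2 = 289 ≡ 83
82^16 ≡ 83^2 = 6889 ≡ 91
82^32 ≡ 91^2 = 8281 ≡ 41
82^64 ≡ 41^2 = 1681 ≡ 33
78 = 64 + 8 + 4 + 2, so 82^78 ≡ 33·83·17·29 ≡ 100 (mod 103)
78^2 = 6084 ≡ 7
78^4 ≡ 7^2 = 49
78^8 ≡ 49^2 = 2401 ≡ 32
78^16 ≡ 32^2 = 1024 ≡ 97
78^32 ≡ 97^2 = 9409 ≡ 36
78^64 ≡ 36^2 = 1296 ≡ 60
78 = 64 + 8 + 4 + 2, so 78^78 ≡ 60·32·49·7 ≡ 81 (mod 103)
100·81 = 8100 ≡ 66 (mod 103)
66 ≡ 66 (mod 103), so the signature is genuine.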